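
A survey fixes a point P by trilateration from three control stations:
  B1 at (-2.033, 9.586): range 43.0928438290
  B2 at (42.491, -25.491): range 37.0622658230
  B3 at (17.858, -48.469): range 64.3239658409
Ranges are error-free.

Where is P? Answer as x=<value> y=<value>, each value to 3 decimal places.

x=41.015 y=11.542

eq1: (x + 2.033)² + (y − 9.586)² = 43.0928438290²
eq2: (x − 42.491)² + (y + 25.491)² = 37.0622658230²
eq3: (x − 17.858)² + (y + 48.469)² = 64.3239658409²
eq1−eq2, eq1−eq3 (x²,y² cancel):
  89.048·x − 70.154·y = 2842.633318
  39.782·x − 116.110·y = 291.548248
det = 89.048·-116.110 − -70.154·39.782 = -7548.496852
x = (2842.633318·-116.110 − -70.154·291.548248) / -7548.496852 = 41.015435
y = (89.048·291.548248 − 2842.633318·39.782) / -7548.496852 = 11.541881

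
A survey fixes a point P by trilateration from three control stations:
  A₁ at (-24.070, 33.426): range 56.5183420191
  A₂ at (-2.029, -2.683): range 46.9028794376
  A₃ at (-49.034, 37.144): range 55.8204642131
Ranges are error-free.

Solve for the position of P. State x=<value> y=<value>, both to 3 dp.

x=-46.148 y=-18.602

eq1: (x + 24.070)² + (y − 33.426)² = 56.5183420191²
eq2: (x + 2.029)² + (y + 2.683)² = 46.9028794376²
eq3: (x + 49.034)² + (y − 37.144)² = 55.8204642131²
eq1−eq2, eq1−eq3 (x²,y² cancel):
  44.082·x − 72.218·y = -690.904161
  -49.928·x + 7.436·y = 2165.746276
det = 44.082·7.436 − -72.218·-49.928 = -3277.906552
x = (-690.904161·7.436 − -72.218·2165.746276) / -3277.906552 = -46.147838
y = (44.082·2165.746276 − -690.904161·-49.928) / -3277.906552 = -18.601801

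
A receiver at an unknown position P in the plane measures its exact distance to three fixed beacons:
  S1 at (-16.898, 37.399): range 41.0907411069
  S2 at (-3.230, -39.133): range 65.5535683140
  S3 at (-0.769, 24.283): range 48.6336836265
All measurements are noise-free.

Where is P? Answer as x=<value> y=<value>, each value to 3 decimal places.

x=-47.120 y=9.559

eq1: (x + 16.898)² + (y − 37.399)² = 41.0907411069²
eq2: (x + 3.230)² + (y + 39.133)² = 65.5535683140²
eq3: (x + 0.769)² + (y − 24.283)² = 48.6336836265²
eq3−eq1, eq3−eq2 (x²,y² cancel):
  -32.258·x + 26.232·y = 1770.758333
  -4.922·x − 126.832·y = -980.465997
det = -32.258·-126.832 − 26.232·-4.922 = 4220.460560
x = (1770.758333·-126.832 − 26.232·-980.465997) / 4220.460560 = -47.120269
y = (-32.258·-980.465997 − 1770.758333·-4.922) / 4220.460560 = 9.559038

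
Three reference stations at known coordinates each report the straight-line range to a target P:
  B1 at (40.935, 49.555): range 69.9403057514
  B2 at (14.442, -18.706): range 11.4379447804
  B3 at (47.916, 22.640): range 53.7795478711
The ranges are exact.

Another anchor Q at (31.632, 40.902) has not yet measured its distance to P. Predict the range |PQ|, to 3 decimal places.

57.916

eq1: (x − 40.935)² + (y − 49.555)² = 69.9403057514²
eq2: (x − 14.442)² + (y + 18.706)² = 11.4379447804²
eq3: (x − 47.916)² + (y − 22.640)² = 53.7795478711²
eq2−eq3, eq2−eq1 (x²,y² cancel):
  66.948·x + 82.692·y = -511.386332
  52.986·x + 136.522·y = -1187.933338
det = 66.948·136.522 − 82.692·52.986 = 4758.356544
x = (-511.386332·136.522 − 82.692·-1187.933338) / 4758.356544 = 5.972041
y = (66.948·-1187.933338 − -511.386332·52.986) / 4758.356544 = -11.019234
|P − Q| = √((5.972041 − 31.632)² + (-11.019234 − 40.902)²) = 57.915871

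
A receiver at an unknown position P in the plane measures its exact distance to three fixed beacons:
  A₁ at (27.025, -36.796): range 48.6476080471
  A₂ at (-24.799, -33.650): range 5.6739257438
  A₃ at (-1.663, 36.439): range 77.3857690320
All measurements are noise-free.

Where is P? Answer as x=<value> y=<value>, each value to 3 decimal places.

x=-21.598 y=-38.335

eq1: (x − 27.025)² + (y + 36.796)² = 48.6476080471²
eq2: (x + 24.799)² + (y + 33.650)² = 5.6739257438²
eq3: (x + 1.663)² + (y − 36.439)² = 77.3857690320²
eq1−eq3, eq1−eq2 (x²,y² cancel):
  -57.376·x + 146.470·y = -4375.697431
  -103.648·x + 6.292·y = 1997.412995
det = -57.376·6.292 − 146.470·-103.648 = 14820.312768
x = (-4375.697431·6.292 − 146.470·1997.412995) / 14820.312768 = -21.598260
y = (-57.376·1997.412995 − -4375.697431·-103.648) / 14820.312768 = -38.334944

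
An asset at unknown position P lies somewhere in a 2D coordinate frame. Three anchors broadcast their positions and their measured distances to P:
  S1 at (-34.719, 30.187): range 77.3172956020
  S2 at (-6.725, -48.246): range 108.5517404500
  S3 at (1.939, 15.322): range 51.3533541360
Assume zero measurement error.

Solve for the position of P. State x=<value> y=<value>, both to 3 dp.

eq1: (x + 34.719)² + (y − 30.187)² = 77.3172956020²
eq2: (x + 6.725)² + (y + 48.246)² = 108.5517404500²
eq3: (x − 1.939)² + (y − 15.322)² = 51.3533541360²
eq3−eq2, eq3−eq1 (x²,y² cancel):
  -17.328·x − 127.136·y = -7011.934638
  -73.316·x + 29.730·y = -1462.656693
det = -17.328·29.730 − -127.136·-73.316 = -9836.264416
x = (-7011.934638·29.730 − -127.136·-1462.656693) / -9836.264416 = 40.098672
y = (-17.328·-1462.656693 − -7011.934638·-73.316) / -9836.264416 = 49.687774

x=40.099 y=49.688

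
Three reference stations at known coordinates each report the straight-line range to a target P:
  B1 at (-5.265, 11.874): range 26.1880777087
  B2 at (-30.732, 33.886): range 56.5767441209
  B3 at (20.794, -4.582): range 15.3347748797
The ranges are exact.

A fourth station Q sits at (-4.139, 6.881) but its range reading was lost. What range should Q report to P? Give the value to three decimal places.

eq1: (x + 5.265)² + (y − 11.874)² = 26.1880777087²
eq2: (x + 30.732)² + (y − 33.886)² = 56.5767441209²
eq3: (x − 20.794)² + (y + 4.582)² = 15.3347748797²
eq3−eq1, eq3−eq2 (x²,y² cancel):
  -52.118·x + 32.912·y = -735.333152
  -103.052·x + 76.936·y = -1326.440995
det = -52.118·76.936 − 32.912·-103.052 = -618.103024
x = (-735.333152·76.936 − 32.912·-1326.440995) / -618.103024 = 20.899049
y = (-52.118·-1326.440995 − -735.333152·-103.052) / -618.103024 = 10.752415
|P − Q| = √((20.899049 − -4.139)² + (10.752415 − 6.881)²) = 25.335583

25.336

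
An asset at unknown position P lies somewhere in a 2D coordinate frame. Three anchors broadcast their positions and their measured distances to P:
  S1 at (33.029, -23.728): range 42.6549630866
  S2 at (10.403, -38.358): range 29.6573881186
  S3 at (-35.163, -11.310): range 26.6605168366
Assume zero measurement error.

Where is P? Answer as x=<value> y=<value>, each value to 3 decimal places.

x=-8.889 y=-15.833

eq1: (x − 33.029)² + (y + 23.728)² = 42.6549630866²
eq2: (x − 10.403)² + (y + 38.358)² = 29.6573881186²
eq3: (x + 35.163)² + (y + 11.310)² = 26.6605168366²
eq3−eq1, eq3−eq2 (x²,y² cancel):
  136.384·x − 24.836·y = -819.082562
  91.132·x − 54.096·y = 46.428392
det = 136.384·-54.096 − -24.836·91.132 = -5114.474512
x = (-819.082562·-54.096 − -24.836·46.428392) / -5114.474512 = -8.888926
y = (136.384·46.428392 − -819.082562·91.132) / -5114.474512 = -15.832853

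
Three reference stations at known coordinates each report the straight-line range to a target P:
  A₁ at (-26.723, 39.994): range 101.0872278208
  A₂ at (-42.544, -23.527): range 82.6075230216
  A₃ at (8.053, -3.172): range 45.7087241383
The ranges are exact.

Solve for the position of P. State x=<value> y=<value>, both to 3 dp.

eq1: (x + 26.723)² + (y − 39.994)² = 101.0872278208²
eq2: (x + 42.544)² + (y + 23.527)² = 82.6075230216²
eq3: (x − 8.053)² + (y + 3.172)² = 45.7087241383²
eq1−eq2, eq1−eq3 (x²,y² cancel):
  -31.642·x − 127.042·y = 3444.497669
  69.552·x − 86.332·y = 5890.613794
det = -31.642·-86.332 − -127.042·69.552 = 11567.742328
x = (3444.497669·-86.332 − -127.042·5890.613794) / 11567.742328 = 38.986431
y = (-31.642·5890.613794 − 3444.497669·69.552) / 11567.742328 = -36.823305

x=38.986 y=-36.823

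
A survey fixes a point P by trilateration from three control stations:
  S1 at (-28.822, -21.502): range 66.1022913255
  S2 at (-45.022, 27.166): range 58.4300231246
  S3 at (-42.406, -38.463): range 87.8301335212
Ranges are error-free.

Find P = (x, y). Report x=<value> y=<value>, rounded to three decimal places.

x=13.366 y=29.387

eq1: (x + 28.822)² + (y + 21.502)² = 66.1022913255²
eq2: (x + 45.022)² + (y − 27.166)² = 58.4300231246²
eq3: (x + 42.406)² + (y + 38.463)² = 87.8301335212²
eq2−eq3, eq2−eq1 (x²,y² cancel):
  5.232·x − 131.258·y = -3787.365587
  32.400·x − 97.336·y = -2427.373668
det = 5.232·-97.336 − -131.258·32.400 = 3743.497248
x = (-3787.365587·-97.336 − -131.258·-2427.373668) / 3743.497248 = 13.365792
y = (5.232·-2427.373668 − -3787.365587·32.400) / 3743.497248 = 29.387126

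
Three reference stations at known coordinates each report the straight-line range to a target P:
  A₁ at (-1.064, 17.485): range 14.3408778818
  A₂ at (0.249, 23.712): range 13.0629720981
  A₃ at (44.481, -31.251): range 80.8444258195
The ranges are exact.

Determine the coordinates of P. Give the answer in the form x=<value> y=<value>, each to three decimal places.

x=-12.615 y=25.984

eq1: (x + 1.064)² + (y − 17.485)² = 14.3408778818²
eq2: (x − 0.249)² + (y − 23.712)² = 13.0629720981²
eq3: (x − 44.481)² + (y + 31.251)² = 80.8444258195²
eq2−eq1, eq2−eq3 (x²,y² cancel):
  -2.626·x − 12.454·y = -290.483162
  88.464·x − 109.926·y = -3972.316529
det = -2.626·-109.926 − -12.454·88.464 = 1390.396332
x = (-290.483162·-109.926 − -12.454·-3972.316529) / 1390.396332 = -12.614805
y = (-2.626·-3972.316529 − -290.483162·88.464) / 1390.396332 = 25.984394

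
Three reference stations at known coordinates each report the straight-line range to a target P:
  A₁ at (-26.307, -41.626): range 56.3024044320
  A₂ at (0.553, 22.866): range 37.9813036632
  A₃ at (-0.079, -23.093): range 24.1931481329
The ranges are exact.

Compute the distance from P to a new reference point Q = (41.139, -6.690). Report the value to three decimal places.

eq1: (x + 26.307)² + (y + 41.626)² = 56.3024044320²
eq2: (x − 0.553)² + (y − 22.866)² = 37.9813036632²
eq3: (x + 0.079)² + (y + 23.093)² = 24.1931481329²
eq1−eq2, eq1−eq3 (x²,y² cancel):
  53.720·x + 128.984·y = -174.241043
  52.456·x + 37.066·y = 693.163093
det = 53.720·37.066 − 128.984·52.456 = -4774.799184
x = (-174.241043·37.066 − 128.984·693.163093) / -4774.799184 = 20.077361
y = (53.720·693.163093 − -174.241043·52.456) / -4774.799184 = -9.712808
|P − Q| = √((20.077361 − 41.139)² + (-9.712808 − -6.690)²) = 21.277453

21.277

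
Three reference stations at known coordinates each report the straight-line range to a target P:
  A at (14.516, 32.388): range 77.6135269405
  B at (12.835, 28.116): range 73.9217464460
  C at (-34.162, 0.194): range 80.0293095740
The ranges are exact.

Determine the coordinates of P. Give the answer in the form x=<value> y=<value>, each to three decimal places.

eq1: (x − 14.516)² + (y − 32.388)² = 77.6135269405²
eq2: (x − 12.835)² + (y − 28.116)² = 73.9217464460²
eq3: (x + 34.162)² + (y − 0.194)² = 80.0293095740²
eq3−eq1, eq3−eq2 (x²,y² cancel):
  97.356·x + 64.388·y = 473.447747
  93.994·x + 55.844·y = 728.432594
det = 97.356·55.844 − 64.388·93.994 = -615.337208
x = (473.447747·55.844 − 64.388·728.432594) / -615.337208 = 33.255102
y = (97.356·728.432594 − 473.447747·93.994) / -615.337208 = -42.929366

x=33.255 y=-42.929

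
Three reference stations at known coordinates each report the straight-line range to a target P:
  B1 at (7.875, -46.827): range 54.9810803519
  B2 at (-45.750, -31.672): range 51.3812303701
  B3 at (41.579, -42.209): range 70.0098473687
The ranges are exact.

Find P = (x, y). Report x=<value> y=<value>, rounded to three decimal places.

x=-9.950 y=5.184

eq1: (x − 7.875)² + (y + 46.827)² = 54.9810803519²
eq2: (x + 45.750)² + (y + 31.672)² = 51.3812303701²
eq3: (x − 41.579)² + (y + 42.209)² = 70.0098473687²
eq3−eq2, eq3−eq1 (x²,y² cancel):
  -174.658·x + 21.074·y = 1847.113056
  -67.408·x − 9.236·y = 622.830164
det = -174.658·-9.236 − 21.074·-67.408 = 3033.697480
x = (1847.113056·-9.236 − 21.074·622.830164) / 3033.697480 = -9.950056
y = (-174.658·622.830164 − 1847.113056·-67.408) / 3033.697480 = 5.184408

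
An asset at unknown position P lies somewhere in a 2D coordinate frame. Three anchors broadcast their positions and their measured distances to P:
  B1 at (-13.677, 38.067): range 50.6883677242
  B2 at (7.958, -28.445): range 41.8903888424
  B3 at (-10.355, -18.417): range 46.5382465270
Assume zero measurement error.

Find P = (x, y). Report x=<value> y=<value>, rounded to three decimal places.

eq1: (x + 13.677)² + (y − 38.067)² = 50.6883677242²
eq2: (x − 7.958)² + (y + 28.445)² = 41.8903888424²
eq3: (x + 10.355)² + (y + 18.417)² = 46.5382465270²
eq2−eq1, eq2−eq3 (x²,y² cancel):
  -43.270·x + 133.024·y = -50.796916
  -36.626·x + 20.056·y = -837.039587
det = -43.270·20.056 − 133.024·-36.626 = 4004.313904
x = (-50.796916·20.056 − 133.024·-837.039587) / 4004.313904 = 27.552178
y = (-43.270·-837.039587 − -50.796916·-36.626) / 4004.313904 = 8.580300

x=27.552 y=8.580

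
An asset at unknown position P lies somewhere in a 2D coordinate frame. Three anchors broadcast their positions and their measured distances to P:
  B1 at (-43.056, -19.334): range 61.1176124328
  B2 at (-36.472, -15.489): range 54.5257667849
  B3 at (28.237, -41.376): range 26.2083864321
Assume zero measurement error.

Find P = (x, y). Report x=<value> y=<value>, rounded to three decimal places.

eq1: (x + 43.056)² + (y + 19.334)² = 61.1176124328²
eq2: (x + 36.472)² + (y + 15.489)² = 54.5257667849²
eq3: (x − 28.237)² + (y + 41.376)² = 26.2083864321²
eq1−eq3, eq1−eq2 (x²,y² cancel):
  142.586·x − 44.084·y = 3330.161883
  13.168·x + 7.690·y = 104.796519
det = 142.586·7.690 − -44.084·13.168 = 1676.984452
x = (3330.161883·7.690 − -44.084·104.796519) / 1676.984452 = 18.025686
y = (142.586·104.796519 − 3330.161883·13.168) / 1676.984452 = -17.238714

x=18.026 y=-17.239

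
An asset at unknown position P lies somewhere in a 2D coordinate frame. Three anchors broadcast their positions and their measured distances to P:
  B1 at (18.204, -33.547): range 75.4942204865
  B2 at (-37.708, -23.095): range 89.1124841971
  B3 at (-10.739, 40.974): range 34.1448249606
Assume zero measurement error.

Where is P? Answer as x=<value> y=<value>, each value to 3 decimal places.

x=23.397 y=41.768

eq1: (x − 18.204)² + (y + 33.547)² = 75.4942204865²
eq2: (x + 37.708)² + (y + 23.095)² = 89.1124841971²
eq3: (x + 10.739)² + (y − 40.974)² = 34.1448249606²
eq3−eq1, eq3−eq2 (x²,y² cancel):
  57.886·x − 149.042·y = -4870.916227
  -53.938·x − 128.138·y = -6614.088276
det = 57.886·-128.138 − -149.042·-53.938 = -15456.423664
x = (-4870.916227·-128.138 − -149.042·-6614.088276) / -15456.423664 = 23.396582
y = (57.886·-6614.088276 − -4870.916227·-53.938) / -15456.423664 = 41.768433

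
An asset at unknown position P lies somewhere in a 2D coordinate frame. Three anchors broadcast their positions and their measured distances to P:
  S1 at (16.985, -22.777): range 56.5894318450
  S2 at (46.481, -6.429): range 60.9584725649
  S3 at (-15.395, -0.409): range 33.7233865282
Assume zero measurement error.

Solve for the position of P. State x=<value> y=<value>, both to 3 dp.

x=-1.991 y=30.536

eq1: (x − 16.985)² + (y + 22.777)² = 56.5894318450²
eq2: (x − 46.481)² + (y + 6.429)² = 60.9584725649²
eq3: (x + 15.395)² + (y + 0.409)² = 33.7233865282²
eq1−eq2, eq1−eq3 (x²,y² cancel):
  58.992·x + 32.696·y = 880.961867
  -64.760·x + 44.736·y = 1494.988350
det = 58.992·44.736 − 32.696·-64.760 = 4756.459072
x = (880.961867·44.736 − 32.696·1494.988350) / 4756.459072 = -1.990857
y = (58.992·1494.988350 − 880.961867·-64.760) / 4756.459072 = 30.536044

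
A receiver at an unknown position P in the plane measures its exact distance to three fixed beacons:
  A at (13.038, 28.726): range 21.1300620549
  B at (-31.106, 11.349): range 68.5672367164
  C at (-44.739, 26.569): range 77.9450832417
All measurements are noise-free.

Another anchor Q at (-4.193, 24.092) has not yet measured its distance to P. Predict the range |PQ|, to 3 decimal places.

38.885

eq1: (x − 13.038)² + (y − 28.726)² = 21.1300620549²
eq2: (x + 31.106)² + (y − 11.349)² = 68.5672367164²
eq3: (x + 44.739)² + (y − 26.569)² = 77.9450832417²
eq1−eq3, eq1−eq2 (x²,y² cancel):
  -115.554·x − 4.314·y = -3916.639117
  -88.288·x − 34.754·y = -4153.775911
det = -115.554·-34.754 − -4.314·-88.288 = 3635.089284
x = (-3916.639117·-34.754 − -4.314·-4153.775911) / 3635.089284 = 32.516254
y = (-115.554·-4153.775911 − -3916.639117·-88.288) / 3635.089284 = 36.916064
|P − Q| = √((32.516254 − -4.193)² + (36.916064 − 24.092)²) = 38.884778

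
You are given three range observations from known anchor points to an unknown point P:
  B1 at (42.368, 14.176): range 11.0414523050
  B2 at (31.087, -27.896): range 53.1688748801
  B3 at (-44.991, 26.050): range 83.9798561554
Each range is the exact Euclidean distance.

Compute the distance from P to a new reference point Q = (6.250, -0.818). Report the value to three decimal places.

41.491

eq1: (x − 42.368)² + (y − 14.176)² = 11.0414523050²
eq2: (x − 31.087)² + (y + 27.896)² = 53.1688748801²
eq3: (x + 44.991)² + (y − 26.050)² = 83.9798561554²
eq3−eq2, eq3−eq1 (x²,y² cancel):
  152.156·x − 107.892·y = 3267.482788
  174.718·x − 23.748·y = 6223.916390
det = 152.156·-23.748 − -107.892·174.718 = 15237.273768
x = (3267.482788·-23.748 − -107.892·6223.916390) / 15237.273768 = 38.977747
y = (152.156·6223.916390 − 3267.482788·174.718) / 15237.273768 = 24.684085
|P − Q| = √((38.977747 − 6.250)² + (24.684085 − -0.818)²) = 41.490502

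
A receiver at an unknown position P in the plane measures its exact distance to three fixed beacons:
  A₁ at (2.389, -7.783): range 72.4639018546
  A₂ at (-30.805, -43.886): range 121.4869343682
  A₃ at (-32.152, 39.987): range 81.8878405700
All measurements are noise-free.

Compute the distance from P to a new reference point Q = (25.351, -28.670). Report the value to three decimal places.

79.743

eq1: (x − 2.389)² + (y + 7.783)² = 72.4639018546²
eq2: (x + 30.805)² + (y + 43.886)² = 121.4869343682²
eq3: (x + 32.152)² + (y − 39.987)² = 81.8878405700²
eq2−eq1, eq2−eq3 (x²,y² cancel):
  66.388·x + 72.206·y = 6699.411539
  -2.694·x + 167.746·y = 7811.239041
det = 66.388·167.746 − 72.206·-2.694 = 11330.844412
x = (6699.411539·167.746 − 72.206·7811.239041) / 11330.844412 = 49.403305
y = (66.388·7811.239041 − 6699.411539·-2.694) / 11330.844412 = 47.359291
|P − Q| = √((49.403305 − 25.351)² + (47.359291 − -28.670)²) = 79.743128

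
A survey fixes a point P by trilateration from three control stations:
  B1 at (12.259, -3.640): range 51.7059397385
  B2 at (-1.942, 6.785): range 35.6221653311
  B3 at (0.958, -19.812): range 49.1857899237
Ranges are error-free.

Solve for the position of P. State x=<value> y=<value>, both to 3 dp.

eq1: (x − 12.259)² + (y + 3.640)² = 51.7059397385²
eq2: (x + 1.942)² + (y − 6.785)² = 35.6221653311²
eq3: (x − 0.958)² + (y + 19.812)² = 49.1857899237²
eq3−eq1, eq3−eq2 (x²,y² cancel):
  22.602·x + 32.344·y = -484.162701
  -5.800·x + 53.194·y = 806.677749
det = 22.602·53.194 − 32.344·-5.800 = 1389.885988
x = (-484.162701·53.194 − 32.344·806.677749) / 1389.885988 = -37.302150
y = (22.602·806.677749 − -484.162701·-5.800) / 1389.885988 = 11.097591

x=-37.302 y=11.098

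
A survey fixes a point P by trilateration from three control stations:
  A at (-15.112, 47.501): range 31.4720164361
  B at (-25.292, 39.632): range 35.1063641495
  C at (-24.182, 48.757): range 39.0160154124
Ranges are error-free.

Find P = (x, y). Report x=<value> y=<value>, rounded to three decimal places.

x=6.399 y=24.528

eq1: (x + 15.112)² + (y − 47.501)² = 31.4720164361²
eq2: (x + 25.292)² + (y − 39.632)² = 35.1063641495²
eq3: (x + 24.182)² + (y − 48.757)² = 39.0160154124²
eq1−eq3, eq1−eq2 (x²,y² cancel):
  -18.140·x + 2.512·y = -54.465012
  -20.360·x − 15.738·y = -516.305842
det = -18.140·-15.738 − 2.512·-20.360 = 336.631640
x = (-54.465012·-15.738 − 2.512·-516.305842) / 336.631640 = 6.399074
y = (-18.140·-516.305842 − -54.465012·-20.360) / 336.631640 = 24.527939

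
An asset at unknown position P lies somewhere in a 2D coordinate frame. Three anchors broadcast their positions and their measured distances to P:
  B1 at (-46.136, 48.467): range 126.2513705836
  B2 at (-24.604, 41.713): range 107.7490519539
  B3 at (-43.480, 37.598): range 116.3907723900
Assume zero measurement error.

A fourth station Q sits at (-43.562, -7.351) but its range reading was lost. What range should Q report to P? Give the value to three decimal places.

89.185

eq1: (x + 46.136)² + (y − 48.467)² = 126.2513705836²
eq2: (x + 24.604)² + (y − 41.713)² = 107.7490519539²
eq3: (x + 43.480)² + (y − 37.598)² = 116.3907723900²
eq1−eq3, eq1−eq2 (x²,y² cancel):
  5.312·x − 21.738·y = 1219.136096
  43.064·x − 13.508·y = 2197.300977
det = 5.312·-13.508 − -21.738·43.064 = 864.370736
x = (1219.136096·-13.508 − -21.738·2197.300977) / 864.370736 = 36.207656
y = (5.312·2197.300977 − 1219.136096·43.064) / 864.370736 = -47.235303
|P − Q| = √((36.207656 − -43.562)² + (-47.235303 − -7.351)²) = 89.184952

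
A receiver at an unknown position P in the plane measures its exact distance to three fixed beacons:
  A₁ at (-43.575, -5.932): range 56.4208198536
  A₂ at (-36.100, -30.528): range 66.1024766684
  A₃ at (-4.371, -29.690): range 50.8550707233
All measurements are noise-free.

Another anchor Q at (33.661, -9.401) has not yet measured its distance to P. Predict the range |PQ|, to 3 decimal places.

eq1: (x + 43.575)² + (y + 5.932)² = 56.4208198536²
eq2: (x + 36.100)² + (y + 30.528)² = 66.1024766684²
eq3: (x + 4.371)² + (y + 29.690)² = 50.8550707233²
eq3−eq1, eq3−eq2 (x²,y² cancel):
  -78.408·x + 47.516·y = 436.296813
  -63.458·x − 1.676·y = -448.732160
det = -78.408·-1.676 − 47.516·-63.458 = 3146.682136
x = (436.296813·-1.676 − 47.516·-448.732160) / 3146.682136 = 6.543630
y = (-78.408·-448.732160 − 436.296813·-63.458) / 3146.682136 = 19.980002
|P − Q| = √((6.543630 − 33.661)² + (19.980002 − -9.401)²) = 39.982434

39.982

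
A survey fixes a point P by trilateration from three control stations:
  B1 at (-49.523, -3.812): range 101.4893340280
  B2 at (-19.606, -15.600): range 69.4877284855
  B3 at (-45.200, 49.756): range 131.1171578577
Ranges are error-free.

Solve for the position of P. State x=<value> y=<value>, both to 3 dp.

x=41.583 y=-48.532

eq1: (x + 49.523)² + (y + 3.812)² = 101.4893340280²
eq2: (x + 19.606)² + (y + 15.600)² = 69.4877284855²
eq3: (x + 45.200)² + (y − 49.756)² = 131.1171578577²
eq1−eq3, eq1−eq2 (x²,y² cancel):
  8.646·x + 107.136·y = -4839.983500
  59.834·x − 23.576·y = 3632.236874
det = 8.646·-23.576 − 107.136·59.834 = -6614.213520
x = (-4839.983500·-23.576 − 107.136·3632.236874) / -6614.213520 = 41.582552
y = (8.646·3632.236874 − -4839.983500·59.834) / -6614.213520 = -48.531831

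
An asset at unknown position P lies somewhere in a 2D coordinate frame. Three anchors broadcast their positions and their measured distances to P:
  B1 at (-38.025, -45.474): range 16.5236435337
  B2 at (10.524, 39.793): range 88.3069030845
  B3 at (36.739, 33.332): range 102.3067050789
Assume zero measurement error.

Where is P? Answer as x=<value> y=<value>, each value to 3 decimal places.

eq1: (x + 38.025)² + (y + 45.474)² = 16.5236435337²
eq2: (x − 10.524)² + (y − 39.793)² = 88.3069030845²
eq3: (x − 36.739)² + (y − 33.332)² = 102.3067050789²
eq1−eq3, eq1−eq2 (x²,y² cancel):
  149.528·x + 157.612·y = -11246.640064
  97.098·x + 170.534·y = -9344.626213
det = 149.528·170.534 − 157.612·97.098 = 10195.797976
x = (-11246.640064·170.534 − 157.612·-9344.626213) / 10195.797976 = -43.656150
y = (149.528·-9344.626213 − -11246.640064·97.098) / 10195.797976 = -29.939492

x=-43.656 y=-29.939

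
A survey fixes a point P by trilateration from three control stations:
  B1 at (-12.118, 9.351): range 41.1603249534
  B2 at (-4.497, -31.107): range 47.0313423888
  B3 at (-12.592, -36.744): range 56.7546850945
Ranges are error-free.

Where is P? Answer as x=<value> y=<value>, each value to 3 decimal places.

x=28.459 y=2.447

eq1: (x + 12.118)² + (y − 9.351)² = 41.1603249534²
eq2: (x + 4.497)² + (y + 31.107)² = 47.0313423888²
eq3: (x + 12.592)² + (y + 36.744)² = 56.7546850945²
eq3−eq1, eq3−eq2 (x²,y² cancel):
  0.948·x + 92.190·y = 252.529055
  16.190·x + 11.274·y = 488.335571
det = 0.948·11.274 − 92.190·16.190 = -1481.868348
x = (252.529055·11.274 − 92.190·488.335571) / -1481.868348 = 28.459103
y = (0.948·488.335571 − 252.529055·16.190) / -1481.868348 = 2.446576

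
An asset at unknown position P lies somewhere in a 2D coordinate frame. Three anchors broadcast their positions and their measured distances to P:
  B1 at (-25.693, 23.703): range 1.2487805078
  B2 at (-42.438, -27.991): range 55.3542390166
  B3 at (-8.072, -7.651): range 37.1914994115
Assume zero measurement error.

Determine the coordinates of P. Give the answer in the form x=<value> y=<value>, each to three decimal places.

eq1: (x + 25.693)² + (y − 23.703)² = 1.2487805078²
eq2: (x + 42.438)² + (y + 27.991)² = 55.3542390166²
eq3: (x + 8.072)² + (y + 7.651)² = 37.1914994115²
eq1−eq3, eq1−eq2 (x²,y² cancel):
  35.242·x − 62.708·y = -2479.915649
  -33.490·x − 103.388·y = -1700.014857
det = 35.242·-103.388 − -62.708·-33.490 = -5743.690816
x = (-2479.915649·-103.388 − -62.708·-1700.014857) / -5743.690816 = -26.078874
y = (35.242·-1700.014857 − -2479.915649·-33.490) / -5743.690816 = 24.890668

x=-26.079 y=24.891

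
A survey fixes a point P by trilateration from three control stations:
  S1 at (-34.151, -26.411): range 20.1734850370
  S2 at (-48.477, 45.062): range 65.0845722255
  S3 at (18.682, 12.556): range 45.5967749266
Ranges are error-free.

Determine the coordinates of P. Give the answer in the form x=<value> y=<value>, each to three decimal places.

x=-19.077 y=-13.004

eq1: (x + 34.151)² + (y + 26.411)² = 20.1734850370²
eq2: (x + 48.477)² + (y − 45.062)² = 65.0845722255²
eq3: (x − 18.682)² + (y − 12.556)² = 45.5967749266²
eq2−eq1, eq2−eq3 (x²,y² cancel):
  28.652·x − 142.946·y = 1312.260392
  134.318·x − 65.012·y = -1716.997455
det = 28.652·-65.012 − -142.946·134.318 = 17337.497004
x = (1312.260392·-65.012 − -142.946·-1716.997455) / 17337.497004 = -19.077182
y = (28.652·-1716.997455 − 1312.260392·134.318) / 17337.497004 = -13.003930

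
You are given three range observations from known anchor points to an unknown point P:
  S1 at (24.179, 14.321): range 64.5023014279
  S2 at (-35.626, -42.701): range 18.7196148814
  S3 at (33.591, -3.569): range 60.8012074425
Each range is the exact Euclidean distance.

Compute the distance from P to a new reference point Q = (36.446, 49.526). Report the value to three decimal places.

99.805

eq1: (x − 24.179)² + (y − 14.321)² = 64.5023014279²
eq2: (x + 35.626)² + (y + 42.701)² = 18.7196148814²
eq3: (x − 33.591)² + (y + 3.569)² = 60.8012074425²
eq3−eq2, eq3−eq1 (x²,y² cancel):
  -138.434·x − 78.264·y = 5297.857080
  -18.824·x + 35.780·y = -815.138023
det = -138.434·35.780 − -78.264·-18.824 = -6426.410056
x = (5297.857080·35.780 − -78.264·-815.138023) / -6426.410056 = -19.569458
y = (-138.434·-815.138023 − 5297.857080·-18.824) / -6426.410056 = -33.077516
|P − Q| = √((-19.569458 − 36.446)² + (-33.077516 − 49.526)²) = 99.805172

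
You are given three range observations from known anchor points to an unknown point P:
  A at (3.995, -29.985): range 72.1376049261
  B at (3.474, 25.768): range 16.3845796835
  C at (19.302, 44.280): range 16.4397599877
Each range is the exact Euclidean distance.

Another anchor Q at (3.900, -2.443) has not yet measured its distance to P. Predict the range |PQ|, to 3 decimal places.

eq1: (x − 3.995)² + (y + 29.985)² = 72.1376049261²
eq2: (x − 3.474)² + (y − 25.768)² = 16.3845796835²
eq3: (x − 19.302)² + (y − 44.280)² = 16.4397599877²
eq3−eq1, eq3−eq2 (x²,y² cancel):
  -30.614·x − 148.530·y = -6351.793690
  -31.656·x − 37.024·y = -1655.415847
det = -30.614·-37.024 − -148.530·-31.656 = -3568.412944
x = (-6351.793690·-37.024 − -148.530·-1655.415847) / -3568.412944 = 3.001364
y = (-30.614·-1655.415847 − -6351.793690·-31.656) / -3568.412944 = 42.145761
|P − Q| = √((3.001364 − 3.900)² + (42.145761 − -2.443)²) = 44.597816

44.598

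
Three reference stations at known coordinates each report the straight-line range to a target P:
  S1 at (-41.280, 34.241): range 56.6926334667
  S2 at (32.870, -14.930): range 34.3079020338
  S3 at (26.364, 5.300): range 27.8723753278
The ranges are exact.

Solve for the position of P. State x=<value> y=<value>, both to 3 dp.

x=0.225 y=-4.377

eq1: (x + 41.280)² + (y − 34.241)² = 56.6926334667²
eq2: (x − 32.870)² + (y + 14.930)² = 34.3079020338²
eq3: (x − 26.364)² + (y − 5.300)² = 27.8723753278²
eq3−eq1, eq3−eq2 (x²,y² cancel):
  -135.288·x + 57.882·y = -283.851398
  13.012·x − 40.460·y = 180.028468
det = -135.288·-40.460 − 57.882·13.012 = 4720.591896
x = (-283.851398·-40.460 − 57.882·180.028468) / 4720.591896 = 0.225442
y = (-135.288·180.028468 − -283.851398·13.012) / 4720.591896 = -4.377039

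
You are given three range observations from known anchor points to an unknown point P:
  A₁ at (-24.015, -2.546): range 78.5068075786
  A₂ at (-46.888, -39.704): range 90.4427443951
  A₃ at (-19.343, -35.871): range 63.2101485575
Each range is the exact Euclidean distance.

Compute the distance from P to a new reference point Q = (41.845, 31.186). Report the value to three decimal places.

73.799

eq1: (x + 24.015)² + (y + 2.546)² = 78.5068075786²
eq2: (x + 46.888)² + (y + 39.704)² = 90.4427443951²
eq3: (x + 19.343)² + (y + 35.871)² = 63.2101485575²
eq3−eq1, eq3−eq2 (x²,y² cancel):
  -9.344·x + 66.650·y = -3245.473905
  -55.090·x − 7.666·y = -2070.355263
det = -9.344·-7.666 − 66.650·-55.090 = 3743.379604
x = (-3245.473905·-7.666 − 66.650·-2070.355263) / 3743.379604 = 43.508540
y = (-9.344·-2070.355263 − -3245.473905·-55.090) / 3743.379604 = -42.594600
|P − Q| = √((43.508540 − 41.845)² + (-42.594600 − 31.186)²) = 73.799352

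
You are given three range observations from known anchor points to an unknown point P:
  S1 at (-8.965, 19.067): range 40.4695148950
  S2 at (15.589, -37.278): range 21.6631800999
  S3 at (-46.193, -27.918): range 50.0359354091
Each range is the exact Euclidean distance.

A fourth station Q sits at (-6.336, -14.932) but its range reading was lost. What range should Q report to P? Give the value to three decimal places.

10.540

eq1: (x + 8.965)² + (y − 19.067)² = 40.4695148950²
eq2: (x − 15.589)² + (y + 37.278)² = 21.6631800999²
eq3: (x + 46.193)² + (y + 27.918)² = 50.0359354091²
eq2−eq1, eq2−eq3 (x²,y² cancel):
  -49.108·x + 112.690·y = -2357.232755
  -123.564·x + 18.720·y = -753.759692
det = -49.108·18.720 − 112.690·-123.564 = 13005.125400
x = (-2357.232755·18.720 − 112.690·-753.759692) / 13005.125400 = 3.138284
y = (-49.108·-753.759692 − -2357.232755·-123.564) / 13005.125400 = -19.550252
|P − Q| = √((3.138284 − -6.336)² + (-19.550252 − -14.932)²) = 10.539939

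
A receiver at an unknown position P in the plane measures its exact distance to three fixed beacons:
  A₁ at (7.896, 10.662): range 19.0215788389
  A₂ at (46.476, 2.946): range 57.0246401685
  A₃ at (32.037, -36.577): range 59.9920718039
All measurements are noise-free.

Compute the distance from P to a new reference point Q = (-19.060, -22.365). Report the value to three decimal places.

29.393

eq1: (x − 7.896)² + (y − 10.662)² = 19.0215788389²
eq2: (x − 46.476)² + (y − 2.946)² = 57.0246401685²
eq3: (x − 32.037)² + (y + 36.577)² = 59.9920718039²
eq1−eq2, eq1−eq3 (x²,y² cancel):
  77.160·x − 15.432·y = -897.316693
  48.282·x − 94.478·y = -1049.006980
det = 77.160·-94.478 − -15.432·48.282 = -6544.834656
x = (-897.316693·-94.478 − -15.432·-1049.006980) / -6544.834656 = -10.479777
y = (77.160·-1049.006980 − -897.316693·48.282) / -6544.834656 = 5.747606
|P − Q| = √((-10.479777 − -19.060)² + (5.747606 − -22.365)²) = 29.392837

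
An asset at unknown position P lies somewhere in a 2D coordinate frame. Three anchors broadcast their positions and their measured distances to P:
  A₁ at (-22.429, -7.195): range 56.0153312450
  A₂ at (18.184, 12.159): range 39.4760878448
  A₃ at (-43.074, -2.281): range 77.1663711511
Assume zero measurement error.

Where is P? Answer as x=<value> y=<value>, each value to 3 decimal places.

x=30.572 y=-25.323

eq1: (x + 22.429)² + (y + 7.195)² = 56.0153312450²
eq2: (x − 18.184)² + (y − 12.159)² = 39.4760878448²
eq3: (x + 43.074)² + (y + 2.281)² = 77.1663711511²
eq2−eq1, eq2−eq3 (x²,y² cancel):
  -81.226·x − 38.708·y = -1503.026894
  -122.516·x − 28.880·y = -3014.214025
det = -81.226·-28.880 − -38.708·-122.516 = -2396.542448
x = (-1503.026894·-28.880 − -38.708·-3014.214025) / -2396.542448 = 30.571868
y = (-81.226·-3014.214025 − -1503.026894·-122.516) / -2396.542448 = -25.323025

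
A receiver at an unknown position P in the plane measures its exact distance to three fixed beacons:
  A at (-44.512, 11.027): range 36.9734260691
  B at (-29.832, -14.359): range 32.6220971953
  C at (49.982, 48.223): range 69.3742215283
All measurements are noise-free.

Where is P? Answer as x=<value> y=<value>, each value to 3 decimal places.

eq1: (x + 44.512)² + (y − 11.027)² = 36.9734260691²
eq2: (x + 29.832)² + (y + 14.359)² = 32.6220971953²
eq3: (x − 49.982)² + (y − 48.223)² = 69.3742215283²
eq1−eq3, eq1−eq2 (x²,y² cancel):
  188.988·x + 74.392·y = -725.003197
  29.360·x − 50.772·y = -703.950758
det = 188.988·-50.772 − 74.392·29.360 = -11779.447856
x = (-725.003197·-50.772 − 74.392·-703.950758) / -11779.447856 = -7.570658
y = (188.988·-703.950758 − -725.003197·29.360) / -11779.447856 = 9.487045

x=-7.571 y=9.487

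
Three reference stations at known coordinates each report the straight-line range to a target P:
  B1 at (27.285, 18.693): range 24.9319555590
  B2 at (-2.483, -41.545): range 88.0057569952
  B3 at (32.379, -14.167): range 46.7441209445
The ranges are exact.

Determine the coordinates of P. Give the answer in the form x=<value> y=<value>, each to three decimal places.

x=49.911 y=29.165

eq1: (x − 27.285)² + (y − 18.693)² = 24.9319555590²
eq2: (x + 2.483)² + (y + 41.545)² = 88.0057569952²
eq3: (x − 32.379)² + (y + 14.167)² = 46.7441209445²
eq3−eq2, eq3−eq1 (x²,y² cancel):
  -69.724·x − 54.756·y = -5076.951637
  -10.188·x + 65.720·y = 1408.206379
det = -69.724·65.720 − -54.756·-10.188 = -5140.115408
x = (-5076.951637·65.720 − -54.756·1408.206379) / -5140.115408 = 49.911236
y = (-69.724·1408.206379 − -5076.951637·-10.188) / -5140.115408 = 29.164669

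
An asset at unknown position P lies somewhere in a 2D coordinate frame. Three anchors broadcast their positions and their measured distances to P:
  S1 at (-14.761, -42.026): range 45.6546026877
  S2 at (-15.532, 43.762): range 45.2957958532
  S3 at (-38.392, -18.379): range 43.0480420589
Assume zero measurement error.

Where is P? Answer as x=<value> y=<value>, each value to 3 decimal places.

x=-0.051 y=1.194

eq1: (x + 14.761)² + (y + 42.026)² = 45.6546026877²
eq2: (x + 15.532)² + (y − 43.762)² = 45.2957958532²
eq3: (x + 38.392)² + (y + 18.379)² = 43.0480420589²
eq1−eq2, eq1−eq3 (x²,y² cancel):
  -1.542·x + 171.576·y = 204.917496
  -47.262·x + 47.294·y = 58.870329
det = -1.542·47.294 − 171.576·-47.262 = 8036.097564
x = (204.917496·47.294 − 171.576·58.870329) / 8036.097564 = -0.050941
y = (-1.542·58.870329 − 204.917496·-47.262) / 8036.097564 = 1.193867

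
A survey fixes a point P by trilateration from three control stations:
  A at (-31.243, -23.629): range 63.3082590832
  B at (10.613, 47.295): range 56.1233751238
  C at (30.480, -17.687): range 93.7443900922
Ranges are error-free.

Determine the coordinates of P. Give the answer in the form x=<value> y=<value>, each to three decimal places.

eq1: (x + 31.243)² + (y + 23.629)² = 63.3082590832²
eq2: (x − 10.613)² + (y − 47.295)² = 56.1233751238²
eq3: (x − 30.480)² + (y + 17.687)² = 93.7443900922²
eq2−eq3, eq2−eq1 (x²,y² cancel):
  39.734·x − 129.964·y = -6745.769863
  -83.712·x − 141.848·y = -1673.100537
det = 39.734·-141.848 − -129.964·-83.712 = -16515.734800
x = (-6745.769863·-141.848 − -129.964·-1673.100537) / -16515.734800 = -44.771313
y = (39.734·-1673.100537 − -6745.769863·-83.712) / -16515.734800 = 38.216941

x=-44.771 y=38.217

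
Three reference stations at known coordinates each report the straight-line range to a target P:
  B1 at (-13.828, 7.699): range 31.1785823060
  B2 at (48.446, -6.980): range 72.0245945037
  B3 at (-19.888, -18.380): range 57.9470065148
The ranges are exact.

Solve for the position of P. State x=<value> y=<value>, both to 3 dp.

eq1: (x + 13.828)² + (y − 7.699)² = 31.1785823060²
eq2: (x − 48.446)² + (y + 6.980)² = 72.0245945037²
eq3: (x + 19.888)² + (y + 18.380)² = 57.9470065148²
eq3−eq1, eq3−eq2 (x²,y² cancel):
  12.120·x + 52.158·y = 1902.882810
  136.668·x + 22.800·y = -167.308277
det = 12.120·22.800 − 52.158·136.668 = -6851.993544
x = (1902.882810·22.800 − 52.158·-167.308277) / -6851.993544 = -7.605406
y = (12.120·-167.308277 − 1902.882810·136.668) / -6851.993544 = 38.250323

x=-7.605 y=38.250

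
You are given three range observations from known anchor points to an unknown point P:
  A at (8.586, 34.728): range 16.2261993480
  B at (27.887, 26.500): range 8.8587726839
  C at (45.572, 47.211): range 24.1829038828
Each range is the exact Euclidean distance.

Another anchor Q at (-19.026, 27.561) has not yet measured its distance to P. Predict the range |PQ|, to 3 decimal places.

eq1: (x − 8.586)² + (y − 34.728)² = 16.2261993480²
eq2: (x − 27.887)² + (y − 26.500)² = 8.8587726839²
eq3: (x − 45.572)² + (y − 47.211)² = 24.1829038828²
eq2−eq1, eq2−eq3 (x²,y² cancel):
  -38.602·x + 16.456·y = -384.993081
  35.370·x + 41.422·y = 2319.415949
det = -38.602·41.422 − 16.456·35.370 = -2181.020764
x = (-384.993081·41.422 − 16.456·2319.415949) / -2181.020764 = 24.812002
y = (-38.602·2319.415949 − -384.993081·35.370) / -2181.020764 = 34.807963
|P − Q| = √((24.812002 − -19.026)² + (34.807963 − 27.561)²) = 44.432971

44.433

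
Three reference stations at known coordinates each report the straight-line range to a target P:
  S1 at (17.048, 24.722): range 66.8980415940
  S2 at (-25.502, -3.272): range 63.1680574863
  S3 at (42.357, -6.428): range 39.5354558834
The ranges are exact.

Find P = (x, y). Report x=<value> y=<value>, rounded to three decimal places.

x=24.595 y=-41.749

eq1: (x − 17.048)² + (y − 24.722)² = 66.8980415940²
eq2: (x + 25.502)² + (y + 3.272)² = 63.1680574863²
eq3: (x − 42.357)² + (y + 6.428)² = 39.5354558834²
eq3−eq2, eq3−eq1 (x²,y² cancel):
  -135.718·x + 6.312·y = -3601.527860
  -50.618·x + 62.300·y = -3845.918742
det = -135.718·62.300 − 6.312·-50.618 = -8135.730584
x = (-3601.527860·62.300 − 6.312·-3845.918742) / -8135.730584 = 24.595179
y = (-135.718·-3845.918742 − -3601.527860·-50.618) / -8135.730584 = -41.748957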